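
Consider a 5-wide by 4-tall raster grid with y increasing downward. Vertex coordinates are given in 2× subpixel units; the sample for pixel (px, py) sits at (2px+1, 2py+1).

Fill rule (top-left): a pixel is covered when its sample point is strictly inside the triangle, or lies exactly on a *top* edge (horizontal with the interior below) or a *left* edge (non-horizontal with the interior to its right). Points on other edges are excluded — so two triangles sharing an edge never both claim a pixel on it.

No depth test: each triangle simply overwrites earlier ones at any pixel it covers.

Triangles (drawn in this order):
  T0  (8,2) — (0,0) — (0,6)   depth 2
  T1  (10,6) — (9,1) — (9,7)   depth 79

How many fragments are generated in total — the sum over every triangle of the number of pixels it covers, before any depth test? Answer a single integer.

T0:
  2·area = 48  (B↔C swapped to make it positive)
  edge (8, 2)→(0, 6): d=(-8,4) right/bottom  bias=-1
  edge (0, 6)→(0, 0): d=(0,-6) top-left  bias=+0
  edge (0, 0)→(8, 2): d=(8,2) right/bottom  bias=-1
    (0,0)@(1, 1): e=[36,6,6] → #
    (1,0)@(3, 1): e=[28,18,2] → #
    (2,0)@(5, 1): e=[20,30,-2] → ·
    (0,1)@(1, 3): e=[20,6,22] → #
    (2,1)@(5, 3): e=[4,30,14] → #
    (3,1)@(7, 3): e=[-4,42,10] → ·
    (0,2)@(1, 5): e=[4,6,38] → #
    (1,2)@(3, 5): e=[-4,18,34] → ·
    (2,2)@(5, 5): e=[-12,30,30] → ·
    (0,3)@(1, 7): e=[-12,6,54] → ·
  covered (6 px):
    # # · · ·
    # # # · ·
    # · · · ·
    · · · · ·
T1:
  2·area = 6  (B↔C swapped to make it positive)
  edge (10, 6)→(9, 7): d=(-1,1) right/bottom  bias=-1
  edge (9, 7)→(9, 1): d=(0,-6) top-left  bias=+0
  edge (9, 1)→(10, 6): d=(1,5) right/bottom  bias=-1
    (4,0)@(9, 1): e=[6,0,0] → ·  [on edge]
    (4,1)@(9, 3): e=[4,0,2] → #  [on edge]
    (4,2)@(9, 5): e=[2,0,4] → #  [on edge]
    (4,3)@(9, 7): e=[0,0,6] → ·  [on edge]
  covered (2 px):
    · · · · ·
    · · · · #
    · · · · #
    · · · · ·

Answer: 8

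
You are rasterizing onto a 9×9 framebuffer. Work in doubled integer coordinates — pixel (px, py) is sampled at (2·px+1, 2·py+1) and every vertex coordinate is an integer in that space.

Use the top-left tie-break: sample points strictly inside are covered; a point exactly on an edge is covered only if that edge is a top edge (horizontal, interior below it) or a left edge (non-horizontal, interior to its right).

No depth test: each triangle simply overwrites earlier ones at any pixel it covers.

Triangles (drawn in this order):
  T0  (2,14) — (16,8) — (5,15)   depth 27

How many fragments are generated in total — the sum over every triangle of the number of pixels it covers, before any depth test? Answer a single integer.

T0:
  2·area = 32
  edge (2, 14)→(16, 8): d=(14,-6) top-left  bias=+0
  edge (16, 8)→(5, 15): d=(-11,7) right/bottom  bias=-1
  edge (5, 15)→(2, 14): d=(-3,-1) top-left  bias=+0
    (4,5)@(9, 11): e=[0,16,16] → █  [on edge]
    (5,5)@(11, 11): e=[12,2,18] → █
    (6,5)@(13, 11): e=[24,-12,20] → ·
    (2,6)@(5, 13): e=[4,22,6] → █
    (3,6)@(7, 13): e=[16,8,8] → █
    (4,6)@(9, 13): e=[28,-6,10] → ·
    (5,6)@(11, 13): e=[40,-20,12] → ·
    (2,7)@(5, 15): e=[32,0,0] → ·  [on edge]
    (3,7)@(7, 15): e=[44,-14,2] → ·
    (5,8)@(11, 17): e=[96,-64,0] → ·  [on edge]
  covered (4 px):
    · · · · · · · · ·
    · · · · · · · · ·
    · · · · · · · · ·
    · · · · · · · · ·
    · · · · · · · · ·
    · · · · █ █ · · ·
    · · █ █ · · · · ·
    · · · · · · · · ·
    · · · · · · · · ·

Final: 4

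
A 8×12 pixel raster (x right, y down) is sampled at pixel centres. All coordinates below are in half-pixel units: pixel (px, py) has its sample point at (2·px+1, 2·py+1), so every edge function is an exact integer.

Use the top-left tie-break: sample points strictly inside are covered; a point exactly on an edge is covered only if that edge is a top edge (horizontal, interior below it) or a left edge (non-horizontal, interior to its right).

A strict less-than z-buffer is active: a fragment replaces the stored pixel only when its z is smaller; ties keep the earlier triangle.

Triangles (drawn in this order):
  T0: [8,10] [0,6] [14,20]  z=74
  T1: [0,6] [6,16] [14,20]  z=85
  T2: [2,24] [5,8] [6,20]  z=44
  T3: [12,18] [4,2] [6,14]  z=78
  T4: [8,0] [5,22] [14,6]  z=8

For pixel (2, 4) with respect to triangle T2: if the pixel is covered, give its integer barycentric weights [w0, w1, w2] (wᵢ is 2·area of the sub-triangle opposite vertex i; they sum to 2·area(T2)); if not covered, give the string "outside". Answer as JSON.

T0:
  2·area = 56  (B↔C swapped to make it positive)
  edge (8, 10)→(14, 20): d=(6,10) right/bottom  bias=-1
  edge (14, 20)→(0, 6): d=(-14,-14) top-left  bias=+0
  edge (0, 6)→(8, 10): d=(8,4) right/bottom  bias=-1
    (2,2)@(5, 5): e=[0,84,-28] → ·  [on edge]
    (0,3)@(1, 7): e=[52,0,4] → █  [on edge]
    (1,3)@(3, 7): e=[32,28,-4] → ·
    (0,4)@(1, 9): e=[64,-28,20] → ·
    (1,4)@(3, 9): e=[44,0,12] → █  [on edge]
    (2,4)@(5, 9): e=[24,28,4] → █
    (3,4)@(7, 9): e=[4,56,-4] → ·
    (1,5)@(3, 11): e=[56,-28,28] → ·
    (2,5)@(5, 11): e=[36,0,20] → █  [on edge]
    (3,5)@(7, 11): e=[16,28,12] → █
    (4,5)@(9, 11): e=[-4,56,4] → ·
    (2,6)@(5, 13): e=[48,-28,36] → ·
    (3,6)@(7, 13): e=[28,0,28] → █  [on edge]
    (4,7)@(9, 15): e=[20,0,36] → █  [on edge]
    (5,7)@(11, 15): e=[0,28,28] → ·  [on edge]
    (5,8)@(11, 17): e=[12,0,44] → █  [on edge]
    (6,9)@(13, 19): e=[4,0,52] → █  [on edge]
    (7,10)@(15, 21): e=[-4,0,60] → ·  [on edge]
  covered (10 px):
    · · · · · · · ·
    · · · · · · · ·
    · · · · · · · ·
    █ · · · · · · ·
    · █ █ · · · · ·
    · · █ █ · · · ·
    · · · █ █ · · ·
    · · · · █ · · ·
    · · · · · █ · ·
    · · · · · · █ ·
    · · · · · · · ·
    · · · · · · · ·
T1:
  2·area = 56  (B↔C swapped to make it positive)
  edge (0, 6)→(14, 20): d=(14,14) right/bottom  bias=-1
  edge (14, 20)→(6, 16): d=(-8,-4) top-left  bias=+0
  edge (6, 16)→(0, 6): d=(-6,-10) top-left  bias=+0
    (0,3)@(1, 7): e=[0,52,4] → ·  [on edge]
    (1,4)@(3, 9): e=[0,44,12] → ·  [on edge]
    (1,5)@(3, 11): e=[28,28,0] → █  [on edge]
    (2,5)@(5, 11): e=[0,36,20] → ·  [on edge]
    (1,6)@(3, 13): e=[56,12,-12] → ·
    (2,6)@(5, 13): e=[28,20,8] → █
    (3,6)@(7, 13): e=[0,28,28] → ·  [on edge]
    (2,7)@(5, 15): e=[56,4,-4] → ·
    (3,7)@(7, 15): e=[28,12,16] → █
    (4,7)@(9, 15): e=[0,20,36] → ·  [on edge]
    (3,8)@(7, 17): e=[56,-4,4] → ·
    (4,8)@(9, 17): e=[28,4,24] → █
    (5,8)@(11, 17): e=[0,12,44] → ·  [on edge]
    (6,9)@(13, 19): e=[0,4,52] → ·  [on edge]
    (4,10)@(9, 21): e=[84,-28,0] → ·  [on edge]
    (7,10)@(15, 21): e=[0,-4,60] → ·  [on edge]
  covered (4 px):
    · · · · · · · ·
    · · · · · · · ·
    · · · · · · · ·
    · · · · · · · ·
    · · · · · · · ·
    · █ · · · · · ·
    · · █ · · · · ·
    · · · █ · · · ·
    · · · · █ · · ·
    · · · · · · · ·
    · · · · · · · ·
    · · · · · · · ·
T2:
  2·area = 52
  edge (2, 24)→(5, 8): d=(3,-16) top-left  bias=+0
  edge (5, 8)→(6, 20): d=(1,12) right/bottom  bias=-1
  edge (6, 20)→(2, 24): d=(-4,4) right/bottom  bias=-1
    (2,4)@(5, 9): e=[3,1,48] → █
    (3,4)@(7, 9): e=[35,-23,40] → ·
    (2,5)@(5, 11): e=[9,3,40] → █
    (3,5)@(7, 11): e=[41,-21,32] → ·
    (7,5)@(15, 11): e=[169,-117,0] → ·  [on edge]
    (2,6)@(5, 13): e=[15,5,32] → █
    (3,6)@(7, 13): e=[47,-19,24] → ·
    (6,6)@(13, 13): e=[143,-91,0] → ·  [on edge]
    (2,7)@(5, 15): e=[21,7,24] → █
    (3,7)@(7, 15): e=[53,-17,16] → ·
    (5,7)@(11, 15): e=[117,-65,0] → ·  [on edge]
    (2,8)@(5, 17): e=[27,9,16] → █
    (4,8)@(9, 17): e=[91,-39,0] → ·  [on edge]
    (3,9)@(7, 19): e=[65,-13,0] → ·  [on edge]
    (2,10)@(5, 21): e=[39,13,0] → ·  [on edge]
    (1,11)@(3, 23): e=[13,39,0] → ·  [on edge]
  covered (8 px):
    · · · · · · · ·
    · · · · · · · ·
    · · · · · · · ·
    · · · · · · · ·
    · · █ · · · · ·
    · · █ · · · · ·
    · · █ · · · · ·
    · · █ · · · · ·
    · · █ · · · · ·
    · █ █ · · · · ·
    · █ · · · · · ·
    · · · · · · · ·
T3:
  2·area = 64  (B↔C swapped to make it positive)
  edge (12, 18)→(6, 14): d=(-6,-4) top-left  bias=+0
  edge (6, 14)→(4, 2): d=(-2,-12) top-left  bias=+0
  edge (4, 2)→(12, 18): d=(8,16) right/bottom  bias=-1
    (2,2)@(5, 5): e=[50,6,8] → █
    (3,2)@(7, 5): e=[58,30,-24] → ·
    (2,3)@(5, 7): e=[38,2,24] → █
    (3,3)@(7, 7): e=[46,26,-8] → ·
    (2,4)@(5, 9): e=[26,-2,40] → ·
    (3,4)@(7, 9): e=[34,22,8] → █
    (4,4)@(9, 9): e=[42,46,-24] → ·
    (3,5)@(7, 11): e=[22,18,24] → █
    (4,5)@(9, 11): e=[30,42,-8] → ·
    (3,6)@(7, 13): e=[10,14,40] → █
    (4,6)@(9, 13): e=[18,38,8] → █
    (5,6)@(11, 13): e=[26,62,-24] → ·
  covered (8 px):
    · · · · · · · ·
    · · · · · · · ·
    · · █ · · · · ·
    · · █ · · · · ·
    · · · █ · · · ·
    · · · █ · · · ·
    · · · █ █ · · ·
    · · · · █ · · ·
    · · · · · █ · ·
    · · · · · · · ·
    · · · · · · · ·
    · · · · · · · ·
T4:
  2·area = 150  (B↔C swapped to make it positive)
  edge (8, 0)→(14, 6): d=(6,6) right/bottom  bias=-1
  edge (14, 6)→(5, 22): d=(-9,16) right/bottom  bias=-1
  edge (5, 22)→(8, 0): d=(3,-22) top-left  bias=+0
    (4,0)@(9, 1): e=[0,125,25] → ·  [on edge]
    (4,1)@(9, 3): e=[12,107,31] → █
    (5,1)@(11, 3): e=[0,75,75] → ·  [on edge]
    (4,2)@(9, 5): e=[24,89,37] → █
    (5,2)@(11, 5): e=[12,57,81] → █
    (6,2)@(13, 5): e=[0,25,125] → ·  [on edge]
    (4,3)@(9, 7): e=[36,71,43] → █
    (6,3)@(13, 7): e=[12,7,131] → █
    (7,3)@(15, 7): e=[0,-25,175] → ·  [on edge]
    (3,4)@(7, 9): e=[60,85,5] → █
    (6,4)@(13, 9): e=[24,-11,137] → ·
    (3,5)@(7, 11): e=[72,67,11] → █
  covered (16 px):
    · · · · · · · ·
    · · · · █ · · ·
    · · · · █ █ · ·
    · · · · █ █ █ ·
    · · · █ █ █ · ·
    · · · █ █ █ · ·
    · · · █ █ · · ·
    · · · █ · · · ·
    · · · █ · · · ·
    · · · · · · · ·
    · · · · · · · ·
    · · · · · · · ·

Result: [1,48,3]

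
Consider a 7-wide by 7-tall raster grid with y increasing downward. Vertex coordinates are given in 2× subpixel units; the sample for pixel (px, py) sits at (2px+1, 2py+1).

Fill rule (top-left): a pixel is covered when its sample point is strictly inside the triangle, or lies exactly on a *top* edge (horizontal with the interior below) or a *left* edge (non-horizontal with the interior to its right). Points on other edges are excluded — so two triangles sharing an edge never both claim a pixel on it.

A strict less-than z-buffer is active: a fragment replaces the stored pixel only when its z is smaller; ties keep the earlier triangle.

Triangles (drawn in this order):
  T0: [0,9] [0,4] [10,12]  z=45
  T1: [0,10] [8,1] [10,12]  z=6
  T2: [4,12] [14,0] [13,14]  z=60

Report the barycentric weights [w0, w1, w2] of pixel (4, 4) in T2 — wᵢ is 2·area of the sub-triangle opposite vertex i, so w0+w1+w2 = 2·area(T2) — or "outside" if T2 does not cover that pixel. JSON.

T0:
  2·area = 50
  edge (0, 9)→(0, 4): d=(0,-5) top-left  bias=+0
  edge (0, 4)→(10, 12): d=(10,8) right/bottom  bias=-1
  edge (10, 12)→(0, 9): d=(-10,-3) top-left  bias=+0
    (0,2)@(1, 5): e=[5,2,43] → X
    (1,2)@(3, 5): e=[15,-14,49] → .
    (0,3)@(1, 7): e=[5,22,23] → X
    (1,3)@(3, 7): e=[15,6,29] → X
    (2,3)@(5, 7): e=[25,-10,35] → .
    (0,4)@(1, 9): e=[5,42,3] → X
    (2,4)@(5, 9): e=[25,10,15] → X
    (3,4)@(7, 9): e=[35,-6,21] → .
    (0,5)@(1, 11): e=[5,62,-17] → .
    (1,5)@(3, 11): e=[15,46,-11] → .
    (2,5)@(5, 11): e=[25,30,-5] → .
    (3,5)@(7, 11): e=[35,14,1] → X
  covered (7 px):
    . . . . . . .
    . . . . . . .
    X . . . . . .
    X X . . . . .
    X X X . . . .
    . . . X . . .
    . . . . . . .
T1:
  2·area = 106
  edge (0, 10)→(8, 1): d=(8,-9) top-left  bias=+0
  edge (8, 1)→(10, 12): d=(2,11) right/bottom  bias=-1
  edge (10, 12)→(0, 10): d=(-10,-2) top-left  bias=+0
    (3,1)@(7, 3): e=[7,15,84] → X
    (4,1)@(9, 3): e=[25,-7,88] → .
    (2,2)@(5, 5): e=[5,41,60] → X
    (4,2)@(9, 5): e=[41,-3,68] → .
    (1,3)@(3, 7): e=[3,67,36] → X
    (4,3)@(9, 7): e=[57,1,48] → X
    (5,3)@(11, 7): e=[75,-21,52] → .
    (0,4)@(1, 9): e=[1,93,12] → X
    (5,4)@(11, 9): e=[91,-17,32] → .
    (0,5)@(1, 11): e=[17,97,-8] → .
    (1,5)@(3, 11): e=[35,75,-4] → .
    (2,5)@(5, 11): e=[53,53,0] → X  [on edge]
  covered (15 px):
    . . . . . . .
    . . . X . . .
    . . X X . . .
    . X X X X . .
    X X X X X . .
    . . X X X . .
    . . . . . . .
T2:
  2·area = 128
  edge (4, 12)→(14, 0): d=(10,-12) top-left  bias=+0
  edge (14, 0)→(13, 14): d=(-1,14) right/bottom  bias=-1
  edge (13, 14)→(4, 12): d=(-9,-2) top-left  bias=+0
    (6,1)@(13, 3): e=[18,11,99] → X
    (5,2)@(11, 5): e=[14,37,77] → X
    (4,3)@(9, 7): e=[10,63,55] → X
    (3,4)@(7, 9): e=[6,89,33] → X
    (2,5)@(5, 11): e=[2,115,11] → X
    (2,6)@(5, 13): e=[22,113,-7] → .
    (3,6)@(7, 13): e=[46,85,-3] → .
    (4,6)@(9, 13): e=[70,57,1] → X
  covered (18 px):
    . . . . . . .
    . . . . . . X
    . . . . . X X
    . . . . X X X
    . . . X X X X
    . . X X X X X
    . . . . X X X

Answer: [61,37,30]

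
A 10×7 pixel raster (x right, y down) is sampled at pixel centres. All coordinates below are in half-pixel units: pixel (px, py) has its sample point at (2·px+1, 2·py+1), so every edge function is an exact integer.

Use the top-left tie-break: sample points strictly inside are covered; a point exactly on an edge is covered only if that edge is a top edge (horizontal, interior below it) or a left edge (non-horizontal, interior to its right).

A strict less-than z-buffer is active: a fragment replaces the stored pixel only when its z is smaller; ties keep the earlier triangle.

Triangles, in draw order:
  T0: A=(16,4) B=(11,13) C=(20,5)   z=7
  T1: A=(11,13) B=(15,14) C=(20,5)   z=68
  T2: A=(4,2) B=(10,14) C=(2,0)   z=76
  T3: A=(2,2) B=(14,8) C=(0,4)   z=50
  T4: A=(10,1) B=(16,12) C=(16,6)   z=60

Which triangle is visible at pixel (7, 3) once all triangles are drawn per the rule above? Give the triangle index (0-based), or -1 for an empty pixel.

T0:
  2·area = 41  (B↔C swapped to make it positive)
  edge (16, 4)→(20, 5): d=(4,1) right/bottom  bias=-1
  edge (20, 5)→(11, 13): d=(-9,8) right/bottom  bias=-1
  edge (11, 13)→(16, 4): d=(5,-9) top-left  bias=+0
    (8,2)@(17, 5): e=[3,24,14] → X
    (9,2)@(19, 5): e=[1,8,32] → X
    (7,3)@(15, 7): e=[13,22,6] → X
    (9,3)@(19, 7): e=[9,-10,42] → .
    (7,4)@(15, 9): e=[21,4,16] → X
    (8,4)@(17, 9): e=[19,-12,34] → .
    (6,5)@(13, 11): e=[31,2,8] → X
    (7,5)@(15, 11): e=[29,-14,26] → .
    (5,6)@(11, 13): e=[41,0,0] → .  [on edge]
    (6,6)@(13, 13): e=[39,-16,18] → .
  covered (6 px):
    . . . . . . . . . .
    . . . . . . . . . .
    . . . . . . . . X X
    . . . . . . . X X .
    . . . . . . . X . .
    . . . . . . X . . .
    . . . . . . . . . .
T1:
  2·area = 41  (B↔C swapped to make it positive)
  edge (11, 13)→(20, 5): d=(9,-8) top-left  bias=+0
  edge (20, 5)→(15, 14): d=(-5,9) right/bottom  bias=-1
  edge (15, 14)→(11, 13): d=(-4,-1) top-left  bias=+0
    (8,4)@(17, 9): e=[12,7,22] → X
    (9,4)@(19, 9): e=[28,-11,24] → .
    (1,5)@(3, 11): e=[-82,123,0] → .  [on edge]
    (7,5)@(15, 11): e=[14,15,12] → X
    (8,5)@(17, 11): e=[30,-3,14] → .
    (5,6)@(11, 13): e=[0,41,0] → X  [on edge]
    (6,6)@(13, 13): e=[16,23,2] → X
    (8,6)@(17, 13): e=[48,-13,6] → .
  covered (5 px):
    . . . . . . . . . .
    . . . . . . . . . .
    . . . . . . . . . .
    . . . . . . . . . .
    . . . . . . . . X .
    . . . . . . . X . .
    . . . . . X X X . .
T2:
  2·area = 12
  edge (4, 2)→(10, 14): d=(6,12) right/bottom  bias=-1
  edge (10, 14)→(2, 0): d=(-8,-14) top-left  bias=+0
  edge (2, 0)→(4, 2): d=(2,2) right/bottom  bias=-1
    (1,0)@(3, 1): e=[6,6,0] → .  [on edge]
    (2,1)@(5, 3): e=[-6,18,0] → .  [on edge]
    (2,2)@(5, 5): e=[6,2,4] → X
    (3,2)@(7, 5): e=[-18,30,0] → .  [on edge]
    (2,3)@(5, 7): e=[18,-14,8] → .
    (4,3)@(9, 7): e=[-30,42,0] → .  [on edge]
    (5,4)@(11, 9): e=[-42,54,0] → .  [on edge]
    (6,5)@(13, 11): e=[-54,66,0] → .  [on edge]
    (7,6)@(15, 13): e=[-66,78,0] → .  [on edge]
  covered (1 px):
    . . . . . . . . . .
    . . . . . . . . . .
    . . X . . . . . . .
    . . . . . . . . . .
    . . . . . . . . . .
    . . . . . . . . . .
    . . . . . . . . . .
T3:
  2·area = 36
  edge (2, 2)→(14, 8): d=(12,6) right/bottom  bias=-1
  edge (14, 8)→(0, 4): d=(-14,-4) top-left  bias=+0
  edge (0, 4)→(2, 2): d=(2,-2) top-left  bias=+0
    (1,0)@(3, 1): e=[-18,54,0] → .  [on edge]
    (0,1)@(1, 3): e=[18,18,0] → X  [on edge]
    (1,1)@(3, 3): e=[6,26,4] → X
    (2,1)@(5, 3): e=[-6,34,8] → .
    (0,2)@(1, 5): e=[42,-10,4] → .
    (1,2)@(3, 5): e=[30,-2,8] → .
    (2,2)@(5, 5): e=[18,6,12] → X
    (3,2)@(7, 5): e=[6,14,16] → X
    (4,2)@(9, 5): e=[-6,22,20] → .
    (2,3)@(5, 7): e=[42,-22,16] → .
    (3,3)@(7, 7): e=[30,-14,20] → .
    (5,3)@(11, 7): e=[6,2,28] → X
  covered (5 px):
    . . . . . . . . . .
    X X . . . . . . . .
    . . X X . . . . . .
    . . . . . X . . . .
    . . . . . . . . . .
    . . . . . . . . . .
    . . . . . . . . . .
T4:
  2·area = 36  (B↔C swapped to make it positive)
  edge (10, 1)→(16, 6): d=(6,5) right/bottom  bias=-1
  edge (16, 6)→(16, 12): d=(0,6) right/bottom  bias=-1
  edge (16, 12)→(10, 1): d=(-6,-11) top-left  bias=+0
    (6,2)@(13, 5): e=[9,18,9] → X
    (7,2)@(15, 5): e=[-1,6,31] → .
    (6,3)@(13, 7): e=[21,18,-3] → .
    (7,3)@(15, 7): e=[11,6,19] → X
    (8,3)@(17, 7): e=[1,-6,41] → .
    (7,4)@(15, 9): e=[23,6,7] → X
    (8,4)@(17, 9): e=[13,-6,29] → .
    (7,5)@(15, 11): e=[35,6,-5] → .
  covered (3 px):
    . . . . . . . . . .
    . . . . . . . . . .
    . . . . . . X . . .
    . . . . . . . X . .
    . . . . . . . X . .
    . . . . . . . . . .
    . . . . . . . . . .

Z-buffer (winner per pixel, '.' = empty):
  . . . . . . . . . .
  3 3 . . . . . . . .
  . . 3 3 . . 4 . 0 0
  . . . . . 3 . 0 0 .
  . . . . . . . 0 1 .
  . . . . . . 0 1 . .
  . . . . . 1 1 1 . .

Answer: 0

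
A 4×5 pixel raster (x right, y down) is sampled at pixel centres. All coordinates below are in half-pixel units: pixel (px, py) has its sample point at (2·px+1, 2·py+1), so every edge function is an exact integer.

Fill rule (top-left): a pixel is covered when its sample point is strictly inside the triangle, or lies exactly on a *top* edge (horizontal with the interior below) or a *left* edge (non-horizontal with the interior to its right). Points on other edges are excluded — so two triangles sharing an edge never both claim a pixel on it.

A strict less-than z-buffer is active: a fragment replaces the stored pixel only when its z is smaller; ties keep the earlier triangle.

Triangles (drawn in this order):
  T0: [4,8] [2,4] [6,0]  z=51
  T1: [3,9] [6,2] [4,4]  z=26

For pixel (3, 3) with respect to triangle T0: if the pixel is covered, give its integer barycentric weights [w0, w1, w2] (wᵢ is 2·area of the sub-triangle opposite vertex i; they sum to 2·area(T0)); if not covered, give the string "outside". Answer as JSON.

T0:
  2·area = 24
  edge (4, 8)→(2, 4): d=(-2,-4) top-left  bias=+0
  edge (2, 4)→(6, 0): d=(4,-4) top-left  bias=+0
  edge (6, 0)→(4, 8): d=(-2,8) right/bottom  bias=-1
    (2,0)@(5, 1): e=[18,0,6] → #  [on edge]
    (3,0)@(7, 1): e=[26,8,-10] → ·
    (1,1)@(3, 3): e=[6,0,18] → #  [on edge]
    (3,1)@(7, 3): e=[22,16,-14] → ·
    (0,2)@(1, 5): e=[-6,0,30] → ·  [on edge]
    (1,2)@(3, 5): e=[2,8,14] → #
    (2,2)@(5, 5): e=[10,16,-2] → ·
    (1,3)@(3, 7): e=[-2,16,10] → ·
  covered (4 px):
    · · # ·
    · # # ·
    · # · ·
    · · · ·
    · · · ·
T1:
  2·area = 8  (B↔C swapped to make it positive)
  edge (3, 9)→(4, 4): d=(1,-5) top-left  bias=+0
  edge (4, 4)→(6, 2): d=(2,-2) top-left  bias=+0
  edge (6, 2)→(3, 9): d=(-3,7) right/bottom  bias=-1
    (3,0)@(7, 1): e=[12,0,-4] → ·  [on edge]
    (2,1)@(5, 3): e=[4,0,4] → #  [on edge]
    (3,1)@(7, 3): e=[14,4,-10] → ·
    (1,2)@(3, 5): e=[-4,0,12] → ·  [on edge]
    (2,2)@(5, 5): e=[6,4,-2] → ·
    (0,3)@(1, 7): e=[-12,0,20] → ·  [on edge]
    (1,4)@(3, 9): e=[0,8,0] → ·  [on edge]
  covered (1 px):
    · · · ·
    · · # ·
    · · · ·
    · · · ·
    · · · ·

Final: "outside"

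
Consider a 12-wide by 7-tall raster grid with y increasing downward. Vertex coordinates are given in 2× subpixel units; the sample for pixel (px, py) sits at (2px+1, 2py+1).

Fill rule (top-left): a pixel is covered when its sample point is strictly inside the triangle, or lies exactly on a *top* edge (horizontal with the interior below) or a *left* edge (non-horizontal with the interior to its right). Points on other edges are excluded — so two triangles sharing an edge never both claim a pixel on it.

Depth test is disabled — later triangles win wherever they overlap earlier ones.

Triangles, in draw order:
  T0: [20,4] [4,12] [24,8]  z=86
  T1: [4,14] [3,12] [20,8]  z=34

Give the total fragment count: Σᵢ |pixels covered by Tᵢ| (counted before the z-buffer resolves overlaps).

T0:
  2·area = 96  (B↔C swapped to make it positive)
  edge (20, 4)→(24, 8): d=(4,4) right/bottom  bias=-1
  edge (24, 8)→(4, 12): d=(-20,4) right/bottom  bias=-1
  edge (4, 12)→(20, 4): d=(16,-8) top-left  bias=+0
    (8,0)@(17, 1): e=[0,168,-72] → ·  [on edge]
    (9,1)@(19, 3): e=[0,120,-24] → ·  [on edge]
    (9,2)@(19, 5): e=[8,80,8] → █
    (10,2)@(21, 5): e=[0,72,24] → ·  [on edge]
    (7,3)@(15, 7): e=[32,56,8] → █
    (8,3)@(17, 7): e=[24,48,24] → █
    (10,3)@(21, 7): e=[8,32,56] → █
    (11,3)@(23, 7): e=[0,24,72] → ·  [on edge]
    (5,4)@(11, 9): e=[56,32,8] → █
    (6,4)@(13, 9): e=[48,24,24] → █
    (9,4)@(19, 9): e=[24,0,72] → ·  [on edge]
    (10,4)@(21, 9): e=[16,-8,88] → ·
    (4,5)@(9, 11): e=[72,0,24] → ·  [on edge]
  covered (10 px):
    · · · · · · · · · · · ·
    · · · · · · · · · · · ·
    · · · · · · · · · █ · ·
    · · · · · · · █ █ █ █ ·
    · · · · · █ █ █ █ · · ·
    · · · █ · · · · · · · ·
    · · · · · · · · · · · ·
T1:
  2·area = 38
  edge (4, 14)→(3, 12): d=(-1,-2) top-left  bias=+0
  edge (3, 12)→(20, 8): d=(17,-4) top-left  bias=+0
  edge (20, 8)→(4, 14): d=(-16,6) right/bottom  bias=-1
    (8,4)@(17, 9): e=[31,5,2] → █
    (9,4)@(19, 9): e=[35,13,-10] → ·
    (4,5)@(9, 11): e=[13,7,18] → █
    (5,5)@(11, 11): e=[17,15,6] → █
    (6,5)@(13, 11): e=[21,23,-6] → ·
    (8,5)@(17, 11): e=[29,39,-30] → ·
    (2,6)@(5, 13): e=[3,25,10] → █
    (3,6)@(7, 13): e=[7,33,-2] → ·
    (4,6)@(9, 13): e=[11,41,-14] → ·
    (5,6)@(11, 13): e=[15,49,-26] → ·
  covered (4 px):
    · · · · · · · · · · · ·
    · · · · · · · · · · · ·
    · · · · · · · · · · · ·
    · · · · · · · · · · · ·
    · · · · · · · · █ · · ·
    · · · · █ █ · · · · · ·
    · · █ · · · · · · · · ·

Final: 14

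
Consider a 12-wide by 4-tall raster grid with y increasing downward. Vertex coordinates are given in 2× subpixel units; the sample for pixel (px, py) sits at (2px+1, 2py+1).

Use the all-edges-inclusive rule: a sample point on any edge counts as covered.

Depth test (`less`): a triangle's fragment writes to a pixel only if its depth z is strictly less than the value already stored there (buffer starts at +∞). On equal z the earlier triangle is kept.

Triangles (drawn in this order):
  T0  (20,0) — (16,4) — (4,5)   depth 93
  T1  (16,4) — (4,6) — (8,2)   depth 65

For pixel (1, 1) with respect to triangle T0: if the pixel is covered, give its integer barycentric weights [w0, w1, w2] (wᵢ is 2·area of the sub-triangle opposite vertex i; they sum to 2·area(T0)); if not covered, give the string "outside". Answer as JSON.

T0:
  2·area = 44
  edge (20, 0)→(16, 4): d=(-4,4) inclusive
  edge (16, 4)→(4, 5): d=(-12,1) inclusive
  edge (4, 5)→(20, 0): d=(16,-5) inclusive
    (8,0)@(17, 1): e=[8,35,1] → █
    (9,0)@(19, 1): e=[0,33,11] → █  [on edge]
    (10,0)@(21, 1): e=[-8,31,21] → ·
    (5,1)@(11, 3): e=[24,17,3] → █
    (6,1)@(13, 3): e=[16,15,13] → █
    (7,1)@(15, 3): e=[8,13,23] → █
    (8,1)@(17, 3): e=[0,11,33] → █  [on edge]
    (9,1)@(19, 3): e=[-8,9,43] → ·
    (5,2)@(11, 5): e=[16,-7,35] → ·
    (6,2)@(13, 5): e=[8,-9,45] → ·
    (7,2)@(15, 5): e=[0,-11,55] → ·  [on edge]
    (8,2)@(17, 5): e=[-8,-13,65] → ·
    (6,3)@(13, 7): e=[0,-33,77] → ·  [on edge]
  covered (6 px):
    · · · · · · · · █ █ · ·
    · · · · · █ █ █ █ · · ·
    · · · · · · · · · · · ·
    · · · · · · · · · · · ·
T1:
  2·area = 40
  edge (16, 4)→(4, 6): d=(-12,2) inclusive
  edge (4, 6)→(8, 2): d=(4,-4) inclusive
  edge (8, 2)→(16, 4): d=(8,2) inclusive
    (4,0)@(9, 1): e=[50,0,-10] → ·  [on edge]
    (3,1)@(7, 3): e=[30,0,10] → █  [on edge]
    (4,1)@(9, 3): e=[26,8,6] → █
    (5,1)@(11, 3): e=[22,16,2] → █
    (6,1)@(13, 3): e=[18,24,-2] → ·
    (2,2)@(5, 5): e=[10,0,30] → █  [on edge]
    (5,2)@(11, 5): e=[-2,24,18] → ·
    (1,3)@(3, 7): e=[-10,0,50] → ·  [on edge]
    (2,3)@(5, 7): e=[-14,8,46] → ·
    (3,3)@(7, 7): e=[-18,16,42] → ·
    (4,3)@(9, 7): e=[-22,24,38] → ·
  covered (6 px):
    · · · · · · · · · · · ·
    · · · █ █ █ · · · · · ·
    · · █ █ █ · · · · · · ·
    · · · · · · · · · · · ·

Result: "outside"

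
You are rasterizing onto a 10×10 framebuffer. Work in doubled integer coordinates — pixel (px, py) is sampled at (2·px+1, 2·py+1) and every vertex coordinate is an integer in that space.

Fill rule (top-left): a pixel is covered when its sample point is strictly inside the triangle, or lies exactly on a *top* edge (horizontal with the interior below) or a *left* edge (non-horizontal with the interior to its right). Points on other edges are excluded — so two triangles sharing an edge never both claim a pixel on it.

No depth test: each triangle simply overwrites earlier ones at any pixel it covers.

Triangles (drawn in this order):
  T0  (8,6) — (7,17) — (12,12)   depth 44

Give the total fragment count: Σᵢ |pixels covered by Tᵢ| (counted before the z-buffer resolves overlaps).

T0:
  2·area = 50  (B↔C swapped to make it positive)
  edge (8, 6)→(12, 12): d=(4,6) right/bottom  bias=-1
  edge (12, 12)→(7, 17): d=(-5,5) right/bottom  bias=-1
  edge (7, 17)→(8, 6): d=(1,-11) top-left  bias=+0
    (9,2)@(19, 5): e=[-70,0,120] → ·  [on edge]
    (8,3)@(17, 7): e=[-50,0,100] → ·  [on edge]
    (4,4)@(9, 9): e=[6,30,14] → █
    (5,4)@(11, 9): e=[-6,20,36] → ·
    (7,4)@(15, 9): e=[-30,0,80] → ·  [on edge]
    (4,5)@(9, 11): e=[14,20,16] → █
    (5,5)@(11, 11): e=[2,10,38] → █
    (6,5)@(13, 11): e=[-10,0,60] → ·  [on edge]
    (4,6)@(9, 13): e=[22,10,18] → █
    (5,6)@(11, 13): e=[10,0,40] → ·  [on edge]
    (4,7)@(9, 15): e=[30,0,20] → ·  [on edge]
    (3,8)@(7, 17): e=[50,0,0] → ·  [on edge]
    (2,9)@(5, 19): e=[70,0,-20] → ·  [on edge]
  covered (4 px):
    · · · · · · · · · ·
    · · · · · · · · · ·
    · · · · · · · · · ·
    · · · · · · · · · ·
    · · · · █ · · · · ·
    · · · · █ █ · · · ·
    · · · · █ · · · · ·
    · · · · · · · · · ·
    · · · · · · · · · ·
    · · · · · · · · · ·

Answer: 4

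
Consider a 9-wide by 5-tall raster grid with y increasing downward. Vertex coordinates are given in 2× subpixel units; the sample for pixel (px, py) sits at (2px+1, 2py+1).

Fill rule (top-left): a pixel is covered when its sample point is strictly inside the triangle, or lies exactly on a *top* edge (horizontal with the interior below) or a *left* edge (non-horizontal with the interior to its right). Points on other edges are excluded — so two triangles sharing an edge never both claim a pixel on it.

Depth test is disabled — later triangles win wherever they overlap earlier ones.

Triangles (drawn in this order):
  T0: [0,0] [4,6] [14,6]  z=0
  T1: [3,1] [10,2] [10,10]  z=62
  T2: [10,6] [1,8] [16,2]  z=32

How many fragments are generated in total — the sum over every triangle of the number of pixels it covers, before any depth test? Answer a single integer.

T0:
  2·area = 60  (B↔C swapped to make it positive)
  edge (0, 0)→(14, 6): d=(14,6) right/bottom  bias=-1
  edge (14, 6)→(4, 6): d=(-10,0) right/bottom  bias=-1
  edge (4, 6)→(0, 0): d=(-4,-6) top-left  bias=+0
    (0,0)@(1, 1): e=[8,50,2] → █
    (1,0)@(3, 1): e=[-4,50,14] → ·
    (0,1)@(1, 3): e=[36,30,-6] → ·
    (1,1)@(3, 3): e=[24,30,6] → █
    (2,1)@(5, 3): e=[12,30,18] → █
    (3,1)@(7, 3): e=[0,30,30] → ·  [on edge]
    (1,2)@(3, 5): e=[52,10,-2] → ·
    (2,2)@(5, 5): e=[40,10,10] → █
    (3,2)@(7, 5): e=[28,10,22] → █
    (4,2)@(9, 5): e=[16,10,34] → █
    (5,2)@(11, 5): e=[4,10,46] → █
    (6,2)@(13, 5): e=[-8,10,58] → ·
  covered (7 px):
    █ · · · · · · · ·
    · █ █ · · · · · ·
    · · █ █ █ █ · · ·
    · · · · · · · · ·
    · · · · · · · · ·
T1:
  2·area = 56
  edge (3, 1)→(10, 2): d=(7,1) right/bottom  bias=-1
  edge (10, 2)→(10, 10): d=(0,8) right/bottom  bias=-1
  edge (10, 10)→(3, 1): d=(-7,-9) top-left  bias=+0
    (1,0)@(3, 1): e=[0,56,0] → ·  [on edge]
    (2,1)@(5, 3): e=[12,40,4] → █
    (3,1)@(7, 3): e=[10,24,22] → █
    (4,1)@(9, 3): e=[8,8,40] → █
    (5,1)@(11, 3): e=[6,-8,58] → ·
    (8,1)@(17, 3): e=[0,-56,112] → ·  [on edge]
    (2,2)@(5, 5): e=[26,40,-10] → ·
    (3,2)@(7, 5): e=[24,24,8] → █
    (5,2)@(11, 5): e=[20,-8,44] → ·
    (3,3)@(7, 7): e=[38,24,-6] → ·
    (4,3)@(9, 7): e=[36,8,12] → █
    (5,3)@(11, 7): e=[34,-8,30] → ·
  covered (6 px):
    · · · · · · · · ·
    · · █ █ █ · · · ·
    · · · █ █ · · · ·
    · · · · █ · · · ·
    · · · · · · · · ·
T2:
  2·area = 24
  edge (10, 6)→(1, 8): d=(-9,2) right/bottom  bias=-1
  edge (1, 8)→(16, 2): d=(15,-6) top-left  bias=+0
  edge (16, 2)→(10, 6): d=(-6,4) right/bottom  bias=-1
    (4,2)@(9, 5): e=[11,3,10] → █
    (5,2)@(11, 5): e=[7,15,2] → █
    (6,2)@(13, 5): e=[3,27,-6] → ·
    (2,3)@(5, 7): e=[1,9,14] → █
    (3,3)@(7, 7): e=[-3,21,6] → ·
    (4,3)@(9, 7): e=[-7,33,-2] → ·
    (5,3)@(11, 7): e=[-11,45,-10] → ·
    (2,4)@(5, 9): e=[-17,39,2] → ·
  covered (3 px):
    · · · · · · · · ·
    · · · · · · · · ·
    · · · · █ █ · · ·
    · · █ · · · · · ·
    · · · · · · · · ·

Result: 16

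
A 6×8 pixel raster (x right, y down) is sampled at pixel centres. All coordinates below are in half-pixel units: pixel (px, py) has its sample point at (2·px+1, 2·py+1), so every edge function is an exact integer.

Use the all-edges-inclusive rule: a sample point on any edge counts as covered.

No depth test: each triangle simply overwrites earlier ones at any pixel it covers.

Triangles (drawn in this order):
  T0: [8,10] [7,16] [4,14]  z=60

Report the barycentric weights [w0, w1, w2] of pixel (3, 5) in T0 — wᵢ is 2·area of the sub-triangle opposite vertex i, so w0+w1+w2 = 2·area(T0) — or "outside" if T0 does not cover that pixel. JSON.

T0:
  2·area = 20
  edge (8, 10)→(7, 16): d=(-1,6) inclusive
  edge (7, 16)→(4, 14): d=(-3,-2) inclusive
  edge (4, 14)→(8, 10): d=(4,-4) inclusive
    (5,3)@(11, 7): e=[-15,35,0] → ·  [on edge]
    (4,4)@(9, 9): e=[-5,25,0] → ·  [on edge]
    (3,5)@(7, 11): e=[5,15,0] → #  [on edge]
    (4,5)@(9, 11): e=[-7,19,8] → ·
    (2,6)@(5, 13): e=[15,5,0] → #  [on edge]
    (4,6)@(9, 13): e=[-9,13,16] → ·
    (1,7)@(3, 15): e=[25,-5,0] → ·  [on edge]
    (2,7)@(5, 15): e=[13,-1,8] → ·
    (3,7)@(7, 15): e=[1,3,16] → #
    (4,7)@(9, 15): e=[-11,7,24] → ·
  covered (4 px):
    · · · · · ·
    · · · · · ·
    · · · · · ·
    · · · · · ·
    · · · · · ·
    · · · # · ·
    · · # # · ·
    · · · # · ·

Final: [15,0,5]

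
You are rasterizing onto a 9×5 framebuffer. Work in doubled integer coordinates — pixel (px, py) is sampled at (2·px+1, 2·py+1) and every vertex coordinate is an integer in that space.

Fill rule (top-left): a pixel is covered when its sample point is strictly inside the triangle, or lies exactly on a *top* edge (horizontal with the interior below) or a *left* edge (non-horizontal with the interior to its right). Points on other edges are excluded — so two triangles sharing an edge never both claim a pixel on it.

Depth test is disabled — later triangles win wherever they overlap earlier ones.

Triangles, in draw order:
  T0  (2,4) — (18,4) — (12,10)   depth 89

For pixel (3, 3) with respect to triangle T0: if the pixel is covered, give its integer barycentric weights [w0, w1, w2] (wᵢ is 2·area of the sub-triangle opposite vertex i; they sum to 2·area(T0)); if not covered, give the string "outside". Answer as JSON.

T0:
  2·area = 96
  edge (2, 4)→(18, 4): d=(16,0) top-left  bias=+0
  edge (18, 4)→(12, 10): d=(-6,6) right/bottom  bias=-1
  edge (12, 10)→(2, 4): d=(-10,-6) top-left  bias=+0
    (2,2)@(5, 5): e=[16,72,8] → X
    (3,2)@(7, 5): e=[16,60,20] → X
    (4,2)@(9, 5): e=[16,48,32] → X
    (5,2)@(11, 5): e=[16,36,44] → X
    (6,2)@(13, 5): e=[16,24,56] → X
    (7,2)@(15, 5): e=[16,12,68] → X
    (8,2)@(17, 5): e=[16,0,80] → .  [on edge]
    (2,3)@(5, 7): e=[48,60,-12] → .
    (3,3)@(7, 7): e=[48,48,0] → X  [on edge]
    (7,3)@(15, 7): e=[48,0,48] → .  [on edge]
    (3,4)@(7, 9): e=[80,36,-20] → .
    (4,4)@(9, 9): e=[80,24,-8] → .
    (6,4)@(13, 9): e=[80,0,16] → .  [on edge]
  covered (11 px):
    . . . . . . . . .
    . . . . . . . . .
    . . X X X X X X .
    . . . X X X X . .
    . . . . . X . . .

Final: [48,0,48]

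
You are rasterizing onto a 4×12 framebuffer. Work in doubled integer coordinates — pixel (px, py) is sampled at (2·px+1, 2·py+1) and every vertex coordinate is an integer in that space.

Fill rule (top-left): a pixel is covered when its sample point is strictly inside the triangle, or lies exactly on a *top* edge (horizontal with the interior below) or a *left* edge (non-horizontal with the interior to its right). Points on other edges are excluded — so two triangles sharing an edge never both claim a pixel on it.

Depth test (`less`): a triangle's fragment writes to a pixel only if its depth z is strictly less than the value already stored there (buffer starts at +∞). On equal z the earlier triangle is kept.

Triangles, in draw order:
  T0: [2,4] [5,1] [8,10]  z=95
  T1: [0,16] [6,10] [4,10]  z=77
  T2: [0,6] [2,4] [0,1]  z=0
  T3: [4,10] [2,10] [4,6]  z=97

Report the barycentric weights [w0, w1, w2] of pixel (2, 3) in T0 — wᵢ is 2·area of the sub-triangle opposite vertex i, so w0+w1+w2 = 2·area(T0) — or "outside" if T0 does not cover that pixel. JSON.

T0:
  2·area = 36
  edge (2, 4)→(5, 1): d=(3,-3) top-left  bias=+0
  edge (5, 1)→(8, 10): d=(3,9) right/bottom  bias=-1
  edge (8, 10)→(2, 4): d=(-6,-6) top-left  bias=+0
    (2,0)@(5, 1): e=[0,0,36] → .  [on edge]
    (0,1)@(1, 3): e=[-6,42,0] → .  [on edge]
    (1,1)@(3, 3): e=[0,24,12] → X  [on edge]
    (2,1)@(5, 3): e=[6,6,24] → X
    (3,1)@(7, 3): e=[12,-12,36] → .
    (0,2)@(1, 5): e=[0,48,-12] → .  [on edge]
    (1,2)@(3, 5): e=[6,30,0] → X  [on edge]
    (3,2)@(7, 5): e=[18,-6,24] → .
    (1,3)@(3, 7): e=[12,36,-12] → .
    (2,3)@(5, 7): e=[18,18,0] → X  [on edge]
    (3,3)@(7, 7): e=[24,0,12] → .  [on edge]
    (2,4)@(5, 9): e=[24,24,-12] → .
    (3,4)@(7, 9): e=[30,6,0] → X  [on edge]
  covered (6 px):
    . . . .
    . X X .
    . X X .
    . . X .
    . . . X
    . . . .
    . . . .
    . . . .
    . . . .
    . . . .
    . . . .
    . . . .
T1:
  2·area = 12  (B↔C swapped to make it positive)
  edge (0, 16)→(4, 10): d=(4,-6) top-left  bias=+0
  edge (4, 10)→(6, 10): d=(2,0) top-left  bias=+0
  edge (6, 10)→(0, 16): d=(-6,6) right/bottom  bias=-1
    (3,4)@(7, 9): e=[14,-2,0] → .  [on edge]
    (2,5)@(5, 11): e=[10,2,0] → .  [on edge]
    (1,6)@(3, 13): e=[6,6,0] → .  [on edge]
    (0,7)@(1, 15): e=[2,10,0] → .  [on edge]
  covered (0 px):
    . . . .
    . . . .
    . . . .
    . . . .
    . . . .
    . . . .
    . . . .
    . . . .
    . . . .
    . . . .
    . . . .
    . . . .
T2:
  2·area = 10  (B↔C swapped to make it positive)
  edge (0, 6)→(0, 1): d=(0,-5) top-left  bias=+0
  edge (0, 1)→(2, 4): d=(2,3) right/bottom  bias=-1
  edge (2, 4)→(0, 6): d=(-2,2) right/bottom  bias=-1
    (2,0)@(5, 1): e=[25,-15,0] → .  [on edge]
    (0,1)@(1, 3): e=[5,1,4] → X
    (1,1)@(3, 3): e=[15,-5,0] → .  [on edge]
    (0,2)@(1, 5): e=[5,5,0] → .  [on edge]
  covered (1 px):
    . . . .
    X . . .
    . . . .
    . . . .
    . . . .
    . . . .
    . . . .
    . . . .
    . . . .
    . . . .
    . . . .
    . . . .
T3:
  2·area = 8
  edge (4, 10)→(2, 10): d=(-2,0) right/bottom  bias=-1
  edge (2, 10)→(4, 6): d=(2,-4) top-left  bias=+0
  edge (4, 6)→(4, 10): d=(0,4) right/bottom  bias=-1
    (1,4)@(3, 9): e=[2,2,4] → X
    (2,4)@(5, 9): e=[2,10,-4] → .
    (1,5)@(3, 11): e=[-2,6,4] → .
  covered (1 px):
    . . . .
    . . . .
    . . . .
    . . . .
    . X . .
    . . . .
    . . . .
    . . . .
    . . . .
    . . . .
    . . . .
    . . . .

Answer: [18,0,18]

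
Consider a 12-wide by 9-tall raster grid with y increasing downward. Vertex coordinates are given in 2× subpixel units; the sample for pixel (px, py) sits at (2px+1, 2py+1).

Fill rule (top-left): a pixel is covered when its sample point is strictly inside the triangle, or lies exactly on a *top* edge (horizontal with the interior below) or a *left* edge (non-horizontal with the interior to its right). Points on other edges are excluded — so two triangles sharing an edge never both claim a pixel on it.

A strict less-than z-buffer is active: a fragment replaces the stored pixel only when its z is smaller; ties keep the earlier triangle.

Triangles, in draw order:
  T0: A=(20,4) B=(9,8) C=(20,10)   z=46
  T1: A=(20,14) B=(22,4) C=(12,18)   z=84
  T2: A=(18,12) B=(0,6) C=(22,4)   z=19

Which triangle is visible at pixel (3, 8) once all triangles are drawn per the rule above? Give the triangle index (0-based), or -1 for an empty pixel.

T0:
  2·area = 66  (B↔C swapped to make it positive)
  edge (20, 4)→(20, 10): d=(0,6) right/bottom  bias=-1
  edge (20, 10)→(9, 8): d=(-11,-2) top-left  bias=+0
  edge (9, 8)→(20, 4): d=(11,-4) top-left  bias=+0
    (9,2)@(19, 5): e=[6,53,7] → X
    (10,2)@(21, 5): e=[-6,57,15] → .
    (6,3)@(13, 7): e=[42,19,5] → X
    (7,3)@(15, 7): e=[30,23,13] → X
    (8,3)@(17, 7): e=[18,27,21] → X
    (10,3)@(21, 7): e=[-6,35,37] → .
    (6,4)@(13, 9): e=[42,-3,27] → .
    (7,4)@(15, 9): e=[30,1,35] → X
    (10,4)@(21, 9): e=[-6,13,59] → .
    (7,5)@(15, 11): e=[30,-21,57] → .
    (8,5)@(17, 11): e=[18,-17,65] → .
    (9,5)@(19, 11): e=[6,-13,73] → .
  covered (8 px):
    . . . . . . . . . . . .
    . . . . . . . . . . . .
    . . . . . . . . . X . .
    . . . . . . X X X X . .
    . . . . . . . X X X . .
    . . . . . . . . . . . .
    . . . . . . . . . . . .
    . . . . . . . . . . . .
    . . . . . . . . . . . .
T1:
  2·area = 72  (B↔C swapped to make it positive)
  edge (20, 14)→(12, 18): d=(-8,4) right/bottom  bias=-1
  edge (12, 18)→(22, 4): d=(10,-14) top-left  bias=+0
  edge (22, 4)→(20, 14): d=(-2,10) right/bottom  bias=-1
    (10,3)@(21, 7): e=[52,16,4] → X
    (11,3)@(23, 7): e=[44,44,-16] → .
    (9,4)@(19, 9): e=[44,8,20] → X
    (10,4)@(21, 9): e=[36,36,0] → .  [on edge]
    (8,5)@(17, 11): e=[36,0,36] → X  [on edge]
    (10,5)@(21, 11): e=[20,56,-4] → .
    (8,6)@(17, 13): e=[20,20,32] → X
    (10,6)@(21, 13): e=[4,76,-8] → .
    (7,7)@(15, 15): e=[12,12,48] → X
    (9,7)@(19, 15): e=[-4,68,8] → .
    (6,8)@(13, 17): e=[4,4,64] → X
    (7,8)@(15, 17): e=[-4,32,44] → .
  covered (9 px):
    . . . . . . . . . . . .
    . . . . . . . . . . . .
    . . . . . . . . . . . .
    . . . . . . . . . . X .
    . . . . . . . . . X . .
    . . . . . . . . X X . .
    . . . . . . . . X X . .
    . . . . . . . X X . . .
    . . . . . . X . . . . .
T2:
  2·area = 168
  edge (18, 12)→(0, 6): d=(-18,-6) top-left  bias=+0
  edge (0, 6)→(22, 4): d=(22,-2) top-left  bias=+0
  edge (22, 4)→(18, 12): d=(-4,8) right/bottom  bias=-1
    (5,2)@(11, 5): e=[84,0,84] → X  [on edge]
    (6,2)@(13, 5): e=[96,4,68] → X
    (7,2)@(15, 5): e=[108,8,52] → X
    (8,2)@(17, 5): e=[120,12,36] → X
    (9,2)@(19, 5): e=[132,16,20] → X
    (10,2)@(21, 5): e=[144,20,4] → X
    (11,2)@(23, 5): e=[156,24,-12] → .
    (1,3)@(3, 7): e=[0,28,140] → X  [on edge]
    (2,3)@(5, 7): e=[12,32,124] → X
    (3,3)@(7, 7): e=[24,36,108] → X
    (4,3)@(9, 7): e=[36,40,92] → X
    (10,3)@(21, 7): e=[108,64,-4] → .
    (4,4)@(9, 9): e=[0,84,84] → X  [on edge]
    (7,5)@(15, 11): e=[0,140,28] → X  [on edge]
    (10,6)@(21, 13): e=[0,196,-28] → .  [on edge]
  covered (23 px):
    . . . . . . . . . . . .
    . . . . . . . . . . . .
    . . . . . X X X X X X .
    . X X X X X X X X X . .
    . . . . X X X X X X . .
    . . . . . . . X X . . .
    . . . . . . . . . . . .
    . . . . . . . . . . . .
    . . . . . . . . . . . .

Z-buffer (winner per pixel, '.' = empty):
  . . . . . . . . . . . .
  . . . . . . . . . . . .
  . . . . . 2 2 2 2 2 2 .
  . 2 2 2 2 2 2 2 2 2 1 .
  . . . . 2 2 2 2 2 2 . .
  . . . . . . . 2 2 1 . .
  . . . . . . . . 1 1 . .
  . . . . . . . 1 1 . . .
  . . . . . . 1 . . . . .

Result: -1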